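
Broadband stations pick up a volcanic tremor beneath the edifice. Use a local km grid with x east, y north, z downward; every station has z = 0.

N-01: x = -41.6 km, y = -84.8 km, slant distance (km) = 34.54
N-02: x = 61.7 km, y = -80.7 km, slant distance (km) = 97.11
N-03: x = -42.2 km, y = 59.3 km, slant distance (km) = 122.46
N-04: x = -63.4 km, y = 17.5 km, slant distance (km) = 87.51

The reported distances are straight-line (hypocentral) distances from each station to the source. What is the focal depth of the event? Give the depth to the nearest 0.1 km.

Each station gives a sphere (x−x_i)² + (y−y_i)² + z² = d_i² (stations at z=0).
Subtracting the N-01 sphere from N-02 and N-03: z² cancels, leaving linear equations in x and y:
206.6 x + 8.2 y = -6839.56
-1.2 x + 288.2 y = -17427.71
Solving: x ≈ -30.700, y ≈ -60.599 km (keep extra digits for the depth step; rounded: -30.7, -60.6).
Then from the N-01 sphere: z² = 34.54² − (x + 41.6)² − (y + 84.8)² with x = -30.700, y = -60.599, so z ≈ 22.102 ≈ 22.1 km.

22.1 km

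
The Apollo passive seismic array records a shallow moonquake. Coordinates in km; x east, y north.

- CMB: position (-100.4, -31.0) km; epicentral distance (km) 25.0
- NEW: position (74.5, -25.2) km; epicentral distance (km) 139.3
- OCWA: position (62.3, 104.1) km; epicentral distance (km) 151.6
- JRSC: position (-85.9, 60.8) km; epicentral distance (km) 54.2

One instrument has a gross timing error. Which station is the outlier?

CMB

Solve using three stations at a time. Using NEW, OCWA, JRSC (subtract circle equations pairwise → linear system) gives (x, y) ≈ (-59.3, 13.6).
Distances from that point to each station vs reported:
  CMB: calculated 60.6 vs reported 25.0 → residual 35.6 km
  NEW: calculated 139.3 vs reported 139.3 → residual 0.0 km
  OCWA: calculated 151.6 vs reported 151.6 → residual 0.0 km
  JRSC: calculated 54.2 vs reported 54.2 → residual 0.0 km
NEW, OCWA, JRSC are mutually consistent (residuals ≈ 0); CMB is off by 35.6 km.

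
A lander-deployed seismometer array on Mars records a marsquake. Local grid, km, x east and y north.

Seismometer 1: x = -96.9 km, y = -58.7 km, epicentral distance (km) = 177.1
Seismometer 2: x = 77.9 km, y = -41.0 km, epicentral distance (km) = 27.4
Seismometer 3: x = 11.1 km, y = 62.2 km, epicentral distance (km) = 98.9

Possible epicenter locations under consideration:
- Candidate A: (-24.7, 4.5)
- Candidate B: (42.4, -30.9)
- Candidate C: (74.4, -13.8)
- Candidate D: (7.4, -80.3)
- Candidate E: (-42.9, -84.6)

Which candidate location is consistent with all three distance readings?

Candidate C

For each candidate, compare |candidate − station| to the reported distance:
Candidate A: residuals Seismometer 1 81.1, Seismometer 2 84.8, Seismometer 3 31.0 → max 84.8 km
Candidate B: residuals Seismometer 1 35.1, Seismometer 2 9.5, Seismometer 3 0.7 → max 35.1 km
Candidate C: residuals Seismometer 1 0.0, Seismometer 2 0.0, Seismometer 3 0.0 → max 0.0 km
Candidate D: residuals Seismometer 1 70.6, Seismometer 2 53.3, Seismometer 3 43.6 → max 70.6 km
Candidate E: residuals Seismometer 1 117.2, Seismometer 2 101.0, Seismometer 3 57.5 → max 117.2 km
Only Candidate C has all residuals ≈ 0.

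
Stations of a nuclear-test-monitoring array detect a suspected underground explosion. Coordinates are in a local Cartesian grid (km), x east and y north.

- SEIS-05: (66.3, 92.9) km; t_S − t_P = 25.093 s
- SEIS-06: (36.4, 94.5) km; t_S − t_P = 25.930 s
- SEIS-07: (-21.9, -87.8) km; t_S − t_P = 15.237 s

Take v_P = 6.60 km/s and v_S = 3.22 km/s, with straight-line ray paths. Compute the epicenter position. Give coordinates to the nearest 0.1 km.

x ≈ 71.1 km, y ≈ -64.8 km

Distance from S−P lag: d = Δt · v_P v_S / (v_P − v_S) = Δt · (6.60·3.22)/(6.60−3.22) ≈ 6.2876·Δt.
So d_SEIS-05 = 157.77, d_SEIS-06 = 163.04, d_SEIS-07 = 95.80 km.
Circle about each station: (x − 66.3)² + (y − 92.9)² = 157.77²; (x − 36.4)² + (y − 94.5)² = 163.04²; (x + 21.9)² + (y + 87.8)² = 95.80².
Subtracting the SEIS-05 equation from the SEIS-06 and SEIS-07 equations removes the quadratic terms:
-59.8 x + 3.2 y = -4461.56
-176.4 x − 361.4 y = 10876.08
Solving the 2×2 system: x ≈ 71.1, y ≈ -64.8 km.
Check against SEIS-05 (with the unrounded x, y): √((x − 66.3)²+(y − 92.9)²) = 157.79 ≈ 157.77 km. ✓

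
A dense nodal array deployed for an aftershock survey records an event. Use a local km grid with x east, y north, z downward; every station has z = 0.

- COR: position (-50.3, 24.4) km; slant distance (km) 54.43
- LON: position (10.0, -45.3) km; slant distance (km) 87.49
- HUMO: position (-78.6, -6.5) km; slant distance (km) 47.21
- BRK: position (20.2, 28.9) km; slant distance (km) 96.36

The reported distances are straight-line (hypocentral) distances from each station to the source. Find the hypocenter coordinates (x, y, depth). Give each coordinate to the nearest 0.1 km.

x ≈ -57.6 km, y ≈ -9.2 km, depth ≈ 42.2 km

Each station gives a sphere (x−x_i)² + (y−y_i)² + z² = d_i² (stations at z=0).
Subtracting the COR sphere from LON and HUMO: z² cancels, leaving linear equations in x and y:
120.6 x − 139.4 y = -5665.24
-56.6 x − 61.8 y = 3828.60
Solving: x ≈ -57.604, y ≈ -9.195 km (keep extra digits for the depth step; rounded: -57.6, -9.2).
Then from the COR sphere: z² = 54.43² − (x + 50.3)² − (y − 24.4)² with x = -57.604, y = -9.195, so z ≈ 42.198 ≈ 42.2 km.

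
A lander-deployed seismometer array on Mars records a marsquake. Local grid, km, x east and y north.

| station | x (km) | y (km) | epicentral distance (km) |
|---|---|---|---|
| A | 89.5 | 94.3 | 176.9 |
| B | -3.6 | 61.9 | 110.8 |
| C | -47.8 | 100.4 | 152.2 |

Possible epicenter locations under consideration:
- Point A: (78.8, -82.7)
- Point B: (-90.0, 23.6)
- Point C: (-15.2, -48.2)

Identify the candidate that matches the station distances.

Point C

For each candidate, compare |candidate − station| to the reported distance:
Point A: residuals A 0.4, B 55.6, C 70.4 → max 70.4 km
Point B: residuals A 16.0, B 16.3, C 64.6 → max 64.6 km
Point C: residuals A 0.1, B 0.1, C 0.1 → max 0.1 km
Only Point C has all residuals ≈ 0.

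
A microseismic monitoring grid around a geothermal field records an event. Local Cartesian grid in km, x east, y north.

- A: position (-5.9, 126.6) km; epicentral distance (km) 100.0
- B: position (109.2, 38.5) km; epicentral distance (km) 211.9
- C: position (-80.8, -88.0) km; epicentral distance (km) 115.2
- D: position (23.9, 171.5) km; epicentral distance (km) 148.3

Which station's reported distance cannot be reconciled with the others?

Solve using three stations at a time. Using A, B, D (subtract circle equations pairwise → linear system) gives (x, y) ≈ (-97.3, 86.0).
Distances from that point to each station vs reported:
  A: calculated 100.0 vs reported 100.0 → residual 0.0 km
  B: calculated 211.9 vs reported 211.9 → residual 0.0 km
  C: calculated 174.8 vs reported 115.2 → residual 59.6 km
  D: calculated 148.3 vs reported 148.3 → residual 0.0 km
A, B, D are mutually consistent (residuals ≈ 0); C is off by 59.6 km.

C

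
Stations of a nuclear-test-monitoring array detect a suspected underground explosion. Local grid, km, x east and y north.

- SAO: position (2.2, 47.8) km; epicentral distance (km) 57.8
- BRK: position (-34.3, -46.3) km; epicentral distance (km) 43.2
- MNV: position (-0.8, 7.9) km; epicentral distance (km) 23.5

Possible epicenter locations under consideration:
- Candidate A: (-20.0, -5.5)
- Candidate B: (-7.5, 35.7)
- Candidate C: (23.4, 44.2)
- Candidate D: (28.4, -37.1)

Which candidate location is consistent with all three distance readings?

Candidate A

For each candidate, compare |candidate − station| to the reported distance:
Candidate A: residuals SAO 0.1, BRK 0.0, MNV 0.1 → max 0.1 km
Candidate B: residuals SAO 42.3, BRK 43.1, MNV 5.1 → max 43.1 km
Candidate C: residuals SAO 36.3, BRK 64.1, MNV 20.1 → max 64.1 km
Candidate D: residuals SAO 31.1, BRK 20.2, MNV 30.1 → max 31.1 km
Only Candidate A has all residuals ≈ 0.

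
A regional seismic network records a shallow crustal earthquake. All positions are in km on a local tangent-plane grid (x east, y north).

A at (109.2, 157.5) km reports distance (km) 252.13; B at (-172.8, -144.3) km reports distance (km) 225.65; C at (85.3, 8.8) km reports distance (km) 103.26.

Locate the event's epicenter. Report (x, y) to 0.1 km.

Circle about each station: (x − 109.2)² + (y − 157.5)² = 252.13²; (x + 172.8)² + (y + 144.3)² = 225.65²; (x − 85.3)² + (y − 8.8)² = 103.26².
Subtracting the A equation from the B and C equations removes the quadratic terms:
-564.0 x − 603.6 y = 26603.05
-47.8 x − 297.4 y = 23529.55
Solving the 2×2 system: x ≈ 45.3, y ≈ -86.4 km.

45.3 km east, -86.4 km north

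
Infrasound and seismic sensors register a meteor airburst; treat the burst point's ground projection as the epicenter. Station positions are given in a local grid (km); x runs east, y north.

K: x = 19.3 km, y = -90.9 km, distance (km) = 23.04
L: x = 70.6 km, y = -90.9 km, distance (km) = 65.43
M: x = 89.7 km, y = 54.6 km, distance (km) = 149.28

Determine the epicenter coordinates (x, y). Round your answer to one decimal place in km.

8.4 km east, -70.6 km north

Circle about each station: (x − 19.3)² + (y + 90.9)² = 23.04²; (x − 70.6)² + (y + 90.9)² = 65.43²; (x − 89.7)² + (y − 54.6)² = 149.28².
Subtracting the K equation from the L and M equations removes the quadratic terms:
102.6 x + 0.0 y = 861.63
140.8 x + 291.0 y = -19361.73
Solving the 2×2 system: x ≈ 8.4, y ≈ -70.6 km.
Check against K (with the unrounded x, y): √((x − 19.3)²+(y + 90.9)²) = 23.04 ≈ 23.04 km. ✓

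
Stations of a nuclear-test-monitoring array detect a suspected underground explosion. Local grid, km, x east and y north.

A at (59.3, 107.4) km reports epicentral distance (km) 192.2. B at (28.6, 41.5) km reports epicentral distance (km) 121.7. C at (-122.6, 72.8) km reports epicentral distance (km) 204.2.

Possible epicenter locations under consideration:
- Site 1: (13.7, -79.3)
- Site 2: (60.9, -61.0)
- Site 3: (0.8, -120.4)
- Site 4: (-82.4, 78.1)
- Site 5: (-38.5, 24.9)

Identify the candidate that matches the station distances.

Site 1

For each candidate, compare |candidate − station| to the reported distance:
Site 1: residuals A 0.0, B 0.0, C 0.0 → max 0.0 km
Site 2: residuals A 23.8, B 14.2, C 22.9 → max 23.8 km
Site 3: residuals A 43.0, B 42.6, C 25.0 → max 43.0 km
Site 4: residuals A 47.5, B 4.8, C 163.7 → max 163.7 km
Site 5: residuals A 64.3, B 52.6, C 107.4 → max 107.4 km
Only Site 1 has all residuals ≈ 0.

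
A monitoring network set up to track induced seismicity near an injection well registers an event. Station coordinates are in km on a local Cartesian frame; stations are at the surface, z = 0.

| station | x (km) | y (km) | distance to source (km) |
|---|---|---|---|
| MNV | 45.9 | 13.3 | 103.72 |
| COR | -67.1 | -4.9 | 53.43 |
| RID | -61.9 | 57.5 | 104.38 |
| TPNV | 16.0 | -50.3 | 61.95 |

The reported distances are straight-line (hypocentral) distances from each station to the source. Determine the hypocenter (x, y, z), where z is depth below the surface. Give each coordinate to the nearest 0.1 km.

Each station gives a sphere (x−x_i)² + (y−y_i)² + z² = d_i² (stations at z=0).
Subtracting the MNV sphere from COR and RID: z² cancels, leaving linear equations in x and y:
-226.0 x − 36.4 y = 10145.79
-215.6 x + 88.4 y = 4716.81
Solving: x ≈ -38.402, y ≈ -40.301 km (keep extra digits for the depth step; rounded: -38.4, -40.3).
Then from the MNV sphere: z² = 103.72² − (x − 45.9)² − (y − 13.3)² with x = -38.402, y = -40.301, so z ≈ 27.892 ≈ 27.9 km.
Check against TPNV (with the unrounded solution): distance 61.95 ≈ 61.95 km. ✓

x ≈ -38.4 km, y ≈ -40.3 km, depth ≈ 27.9 km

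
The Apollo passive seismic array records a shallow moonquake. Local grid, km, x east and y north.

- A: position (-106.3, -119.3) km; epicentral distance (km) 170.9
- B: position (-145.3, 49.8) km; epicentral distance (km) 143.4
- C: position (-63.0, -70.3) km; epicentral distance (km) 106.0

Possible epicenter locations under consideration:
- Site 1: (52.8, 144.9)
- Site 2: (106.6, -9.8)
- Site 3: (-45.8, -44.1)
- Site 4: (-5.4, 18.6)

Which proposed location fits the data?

Site 4

For each candidate, compare |candidate − station| to the reported distance:
Site 1: residuals A 137.5, B 76.3, C 138.4 → max 138.4 km
Site 2: residuals A 68.5, B 115.5, C 74.1 → max 115.5 km
Site 3: residuals A 74.4, B 6.6, C 74.7 → max 74.7 km
Site 4: residuals A 0.0, B 0.1, C 0.1 → max 0.1 km
Only Site 4 has all residuals ≈ 0.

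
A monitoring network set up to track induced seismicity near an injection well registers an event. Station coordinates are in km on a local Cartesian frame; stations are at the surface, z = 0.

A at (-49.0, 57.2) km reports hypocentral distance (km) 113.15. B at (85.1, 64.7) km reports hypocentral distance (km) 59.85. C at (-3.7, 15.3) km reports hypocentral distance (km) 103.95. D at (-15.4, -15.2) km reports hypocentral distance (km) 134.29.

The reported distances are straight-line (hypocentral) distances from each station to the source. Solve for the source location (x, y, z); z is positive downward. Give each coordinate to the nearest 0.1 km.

Each station gives a sphere (x−x_i)² + (y−y_i)² + z² = d_i² (stations at z=0).
Subtracting the A sphere from B and C: z² cancels, leaving linear equations in x and y:
268.2 x + 15.0 y = 14976.16
90.6 x − 83.8 y = -3427.74
Solving: x ≈ 50.498, y ≈ 95.500 km (keep extra digits for the depth step; rounded: 50.5, 95.5).
Then from the A sphere: z² = 113.15² − (x + 49.0)² − (y − 57.2)² with x = 50.498, y = 95.500, so z ≈ 37.897 ≈ 37.9 km.

(50.5, 95.5, 37.9)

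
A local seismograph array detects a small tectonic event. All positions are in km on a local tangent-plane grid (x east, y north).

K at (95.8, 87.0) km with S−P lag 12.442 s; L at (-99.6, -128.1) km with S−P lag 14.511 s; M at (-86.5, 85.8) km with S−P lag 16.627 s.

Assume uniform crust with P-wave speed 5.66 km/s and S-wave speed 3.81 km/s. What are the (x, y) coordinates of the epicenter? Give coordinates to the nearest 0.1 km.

Distance from S−P lag: d = Δt · v_P v_S / (v_P − v_S) = Δt · (5.66·3.81)/(5.66−3.81) ≈ 11.6565·Δt.
So d_K = 145.03, d_L = 169.15, d_M = 193.81 km.
Circle about each station: (x − 95.8)² + (y − 87.0)² = 145.03²; (x + 99.6)² + (y + 128.1)² = 169.15²; (x + 86.5)² + (y − 85.8)² = 193.81².
Subtracting pairs of circle equations eliminates x²+y² and gives linear equations (the radical axes):
-390.8 x − 430.2 y = 2005.11
-364.6 x − 2.4 y = -18431.37
Solving the 2×2 system: x ≈ 50.9, y ≈ -50.9 km.
Check against K (with the unrounded x, y): √((x − 95.8)²+(y − 87.0)²) = 145.02 ≈ 145.03 km. ✓

50.9 km east, -50.9 km north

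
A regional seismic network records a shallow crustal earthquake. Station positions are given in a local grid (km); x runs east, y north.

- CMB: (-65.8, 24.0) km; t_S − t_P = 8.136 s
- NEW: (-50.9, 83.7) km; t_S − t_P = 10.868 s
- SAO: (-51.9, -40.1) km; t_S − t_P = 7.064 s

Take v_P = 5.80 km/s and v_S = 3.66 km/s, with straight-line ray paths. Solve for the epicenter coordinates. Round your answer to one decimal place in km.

(9.2, -5.8)

Distance from S−P lag: d = Δt · v_P v_S / (v_P − v_S) = Δt · (5.80·3.66)/(5.80−3.66) ≈ 9.9196·Δt.
So d_CMB = 80.71, d_NEW = 107.81, d_SAO = 70.07 km.
Circle about each station: (x + 65.8)² + (y − 24.0)² = 80.71²; (x + 50.9)² + (y − 83.7)² = 107.81²; (x + 51.9)² + (y + 40.1)² = 70.07².
Subtracting the CMB equation from the NEW and SAO equations removes the quadratic terms:
29.8 x + 119.4 y = -418.03
27.8 x − 128.2 y = 1000.28
Solving the 2×2 system: x ≈ 9.2, y ≈ -5.8 km.
Check against CMB (with the unrounded x, y): √((x + 65.8)²+(y − 24.0)²) = 80.72 ≈ 80.71 km. ✓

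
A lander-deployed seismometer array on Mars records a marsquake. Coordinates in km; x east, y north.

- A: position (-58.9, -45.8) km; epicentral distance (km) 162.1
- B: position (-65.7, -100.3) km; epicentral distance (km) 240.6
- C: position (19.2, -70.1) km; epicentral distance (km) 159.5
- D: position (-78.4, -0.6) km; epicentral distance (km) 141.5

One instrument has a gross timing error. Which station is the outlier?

B

Solve using three stations at a time. Using A, C, D (subtract circle equations pairwise → linear system) gives (x, y) ≈ (31.3, 89.1).
Distances from that point to each station vs reported:
  A: calculated 162.2 vs reported 162.1 → residual 0.1 km
  B: calculated 212.8 vs reported 240.6 → residual 27.8 km
  C: calculated 159.6 vs reported 159.5 → residual 0.1 km
  D: calculated 141.7 vs reported 141.5 → residual 0.2 km
A, C, D are mutually consistent (residuals ≈ 0); B is off by 27.8 km.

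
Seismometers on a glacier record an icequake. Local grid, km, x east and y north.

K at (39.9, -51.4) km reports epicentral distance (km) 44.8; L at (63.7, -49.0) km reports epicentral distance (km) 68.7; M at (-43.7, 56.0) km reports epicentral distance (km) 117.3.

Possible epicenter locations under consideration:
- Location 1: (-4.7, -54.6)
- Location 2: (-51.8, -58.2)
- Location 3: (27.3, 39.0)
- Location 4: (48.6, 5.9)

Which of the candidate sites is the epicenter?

For each candidate, compare |candidate − station| to the reported distance:
Location 1: residuals K 0.1, L 0.1, M 0.0 → max 0.1 km
Location 2: residuals K 47.2, L 47.2, M 2.8 → max 47.2 km
Location 3: residuals K 46.5, L 26.5, M 44.3 → max 46.5 km
Location 4: residuals K 13.2, L 11.8, M 12.3 → max 13.2 km
Only Location 1 has all residuals ≈ 0.

Location 1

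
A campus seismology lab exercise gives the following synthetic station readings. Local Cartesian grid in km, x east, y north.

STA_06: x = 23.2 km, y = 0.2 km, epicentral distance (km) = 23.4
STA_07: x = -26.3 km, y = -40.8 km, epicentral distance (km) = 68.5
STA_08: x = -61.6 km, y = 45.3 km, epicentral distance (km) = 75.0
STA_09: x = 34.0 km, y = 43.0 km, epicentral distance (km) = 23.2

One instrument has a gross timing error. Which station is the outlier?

STA_09

Solve using three stations at a time. Using STA_06, STA_07, STA_08 (subtract circle equations pairwise → linear system) gives (x, y) ≈ (8.4, 18.3).
Distances from that point to each station vs reported:
  STA_06: calculated 23.4 vs reported 23.4 → residual 0.0 km
  STA_07: calculated 68.5 vs reported 68.5 → residual 0.0 km
  STA_08: calculated 75.0 vs reported 75.0 → residual 0.0 km
  STA_09: calculated 35.6 vs reported 23.2 → residual 12.4 km
STA_06, STA_07, STA_08 are mutually consistent (residuals ≈ 0); STA_09 is off by 12.4 km.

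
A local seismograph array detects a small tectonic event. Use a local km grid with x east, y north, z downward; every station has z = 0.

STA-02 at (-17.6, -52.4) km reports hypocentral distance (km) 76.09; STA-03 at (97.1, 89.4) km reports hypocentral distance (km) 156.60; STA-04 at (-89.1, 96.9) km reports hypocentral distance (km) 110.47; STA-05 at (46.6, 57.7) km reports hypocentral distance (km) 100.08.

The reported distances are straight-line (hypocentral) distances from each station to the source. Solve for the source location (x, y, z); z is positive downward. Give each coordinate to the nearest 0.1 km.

x ≈ -32.4 km, y ≈ 10.8 km, depth ≈ 39.7 km

Each station gives a sphere (x−x_i)² + (y−y_i)² + z² = d_i² (stations at z=0).
Subtracting the STA-02 sphere from STA-03 and STA-04: z² cancels, leaving linear equations in x and y:
229.4 x + 283.6 y = -4368.62
-143.0 x + 298.6 y = 7858.97
Solving: x ≈ -32.399, y ≈ 10.803 km (keep extra digits for the depth step; rounded: -32.4, 10.8).
Then from the STA-02 sphere: z² = 76.09² − (x + 17.6)² − (y + 52.4)² with x = -32.399, y = 10.803, so z ≈ 39.700 ≈ 39.7 km.
Check against STA-05 (with the unrounded solution): distance 100.08 ≈ 100.08 km. ✓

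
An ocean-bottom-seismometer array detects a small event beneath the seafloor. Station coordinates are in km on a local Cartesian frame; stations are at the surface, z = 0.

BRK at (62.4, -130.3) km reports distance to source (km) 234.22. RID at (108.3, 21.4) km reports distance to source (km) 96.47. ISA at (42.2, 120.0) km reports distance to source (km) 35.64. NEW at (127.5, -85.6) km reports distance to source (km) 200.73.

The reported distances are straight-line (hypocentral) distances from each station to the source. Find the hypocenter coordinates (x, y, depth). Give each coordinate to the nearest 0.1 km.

Each station gives a sphere (x−x_i)² + (y−y_i)² + z² = d_i² (stations at z=0).
Subtracting the BRK sphere from RID and ISA: z² cancels, leaving linear equations in x and y:
91.8 x + 303.4 y = 36867.55
-40.4 x + 500.6 y = 48897.79
Solving: x ≈ 62.191, y ≈ 102.697 km (keep extra digits for the depth step; rounded: 62.2, 102.7).
Then from the BRK sphere: z² = 234.22² − (x − 62.4)² − (y + 130.3)² with x = 62.191, y = 102.697, so z ≈ 23.903 ≈ 23.9 km.

x ≈ 62.2 km, y ≈ 102.7 km, depth ≈ 23.9 km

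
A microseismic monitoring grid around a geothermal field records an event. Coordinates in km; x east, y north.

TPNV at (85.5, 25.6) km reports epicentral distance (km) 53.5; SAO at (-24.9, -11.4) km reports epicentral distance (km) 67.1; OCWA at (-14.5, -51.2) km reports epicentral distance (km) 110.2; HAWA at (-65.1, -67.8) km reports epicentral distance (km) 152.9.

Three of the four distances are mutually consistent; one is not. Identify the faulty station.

Solve using three stations at a time. Using TPNV, OCWA, HAWA (subtract circle equations pairwise → linear system) gives (x, y) ≈ (36.5, 46.3).
Distances from that point to each station vs reported:
  TPNV: calculated 53.2 vs reported 53.5 → residual 0.3 km
  SAO: calculated 84.3 vs reported 67.1 → residual 17.2 km
  OCWA: calculated 110.1 vs reported 110.2 → residual 0.1 km
  HAWA: calculated 152.8 vs reported 152.9 → residual 0.1 km
TPNV, OCWA, HAWA are mutually consistent (residuals ≈ 0); SAO is off by 17.2 km.

SAO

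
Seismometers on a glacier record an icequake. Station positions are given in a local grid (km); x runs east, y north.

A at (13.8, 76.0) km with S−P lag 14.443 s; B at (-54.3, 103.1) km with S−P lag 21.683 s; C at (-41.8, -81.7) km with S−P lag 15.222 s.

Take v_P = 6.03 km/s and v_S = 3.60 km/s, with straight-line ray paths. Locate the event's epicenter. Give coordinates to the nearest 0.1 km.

(84.7, -31.8)

Distance from S−P lag: d = Δt · v_P v_S / (v_P − v_S) = Δt · (6.03·3.60)/(6.03−3.60) ≈ 8.9333·Δt.
So d_A = 129.02, d_B = 193.70, d_C = 135.98 km.
Circle about each station: (x − 13.8)² + (y − 76.0)² = 129.02²; (x + 54.3)² + (y − 103.1)² = 193.70²; (x + 41.8)² + (y + 81.7)² = 135.98².
Subtracting pairs of circle equations eliminates x²+y² and gives linear equations (the radical axes):
-136.2 x + 54.2 y = -13261.87
-111.2 x − 315.4 y = 611.29
Solving the 2×2 system: x ≈ 84.7, y ≈ -31.8 km.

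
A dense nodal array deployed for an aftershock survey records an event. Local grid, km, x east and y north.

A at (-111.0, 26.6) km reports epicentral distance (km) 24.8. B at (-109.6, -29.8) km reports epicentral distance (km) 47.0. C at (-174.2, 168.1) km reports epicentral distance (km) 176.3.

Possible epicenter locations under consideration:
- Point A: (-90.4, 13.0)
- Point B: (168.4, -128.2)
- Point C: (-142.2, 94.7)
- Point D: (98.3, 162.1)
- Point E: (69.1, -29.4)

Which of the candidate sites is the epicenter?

For each candidate, compare |candidate − station| to the reported distance:
Point A: residuals A 0.1, B 0.1, C 0.0 → max 0.1 km
Point B: residuals A 294.6, B 247.9, C 276.7 → max 294.6 km
Point C: residuals A 50.1, B 81.7, C 96.2 → max 96.2 km
Point D: residuals A 224.5, B 235.9, C 96.3 → max 235.9 km
Point E: residuals A 163.8, B 131.7, C 137.1 → max 163.8 km
Only Point A has all residuals ≈ 0.

Point A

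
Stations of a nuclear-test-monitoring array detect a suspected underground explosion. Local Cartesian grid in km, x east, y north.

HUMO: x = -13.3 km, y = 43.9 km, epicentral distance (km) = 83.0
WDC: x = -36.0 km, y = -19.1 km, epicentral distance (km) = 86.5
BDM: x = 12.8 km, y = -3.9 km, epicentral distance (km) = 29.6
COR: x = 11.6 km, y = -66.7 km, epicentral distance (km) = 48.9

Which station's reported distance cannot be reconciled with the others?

WDC

Solve using three stations at a time. Using HUMO, BDM, COR (subtract circle equations pairwise → linear system) gives (x, y) ≈ (35.0, -23.7).
Distances from that point to each station vs reported:
  HUMO: calculated 83.0 vs reported 83.0 → residual 0.0 km
  WDC: calculated 71.1 vs reported 86.5 → residual 15.4 km
  BDM: calculated 29.7 vs reported 29.6 → residual 0.1 km
  COR: calculated 49.0 vs reported 48.9 → residual 0.1 km
HUMO, BDM, COR are mutually consistent (residuals ≈ 0); WDC is off by 15.4 km.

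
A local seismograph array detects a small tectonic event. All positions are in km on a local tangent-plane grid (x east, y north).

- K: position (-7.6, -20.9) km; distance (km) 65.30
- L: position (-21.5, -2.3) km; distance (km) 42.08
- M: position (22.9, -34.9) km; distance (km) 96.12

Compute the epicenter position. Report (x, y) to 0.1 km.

Circle about each station: (x + 7.6)² + (y + 20.9)² = 65.30²; (x + 21.5)² + (y + 2.3)² = 42.08²; (x − 22.9)² + (y + 34.9)² = 96.12².
Subtracting the K equation from the L and M equations removes the quadratic terms:
-27.8 x + 37.2 y = 2466.33
61.0 x − 28.0 y = -3727.11
Solving the 2×2 system: x ≈ -46.7, y ≈ 31.4 km.

-46.7 km east, 31.4 km north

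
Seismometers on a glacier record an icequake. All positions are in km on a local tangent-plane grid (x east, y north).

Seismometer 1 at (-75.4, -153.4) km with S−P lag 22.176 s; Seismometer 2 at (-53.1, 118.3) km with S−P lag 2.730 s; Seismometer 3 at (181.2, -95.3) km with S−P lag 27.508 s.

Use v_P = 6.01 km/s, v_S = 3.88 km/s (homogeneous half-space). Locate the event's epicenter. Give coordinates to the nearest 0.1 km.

Distance from S−P lag: d = Δt · v_P v_S / (v_P − v_S) = Δt · (6.01·3.88)/(6.01−3.88) ≈ 10.9478·Δt.
So d_Seismometer 1 = 242.78, d_Seismometer 2 = 29.89, d_Seismometer 3 = 301.15 km.
Circle about each station: (x + 75.4)² + (y + 153.4)² = 242.78²; (x + 53.1)² + (y − 118.3)² = 29.89²; (x − 181.2)² + (y + 95.3)² = 301.15².
Subtracting the Seismometer 1 equation from the Seismometer 2 and Seismometer 3 equations removes the quadratic terms:
44.6 x + 543.4 y = 45646.50
513.2 x + 116.2 y = -19050.38
Solving the 2×2 system: x ≈ -57.2, y ≈ 88.7 km.

(-57.2, 88.7)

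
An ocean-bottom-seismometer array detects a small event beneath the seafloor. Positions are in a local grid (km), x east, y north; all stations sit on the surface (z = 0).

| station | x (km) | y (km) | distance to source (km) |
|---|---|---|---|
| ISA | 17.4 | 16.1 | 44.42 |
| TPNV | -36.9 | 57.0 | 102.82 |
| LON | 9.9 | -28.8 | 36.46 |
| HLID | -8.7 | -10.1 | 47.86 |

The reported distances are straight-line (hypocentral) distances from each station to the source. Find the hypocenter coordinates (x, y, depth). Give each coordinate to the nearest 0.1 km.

(29.7, -16.2, 27.9)

Each station gives a sphere (x−x_i)² + (y−y_i)² + z² = d_i² (stations at z=0).
Subtracting the ISA sphere from TPNV and LON: z² cancels, leaving linear equations in x and y:
-108.6 x + 81.8 y = -4550.18
-15.0 x − 89.8 y = 1009.28
Solving: x ≈ 29.697, y ≈ -16.200 km (keep extra digits for the depth step; rounded: 29.7, -16.2).
Then from the ISA sphere: z² = 44.42² − (x − 17.4)² − (y − 16.1)² with x = 29.697, y = -16.200, so z ≈ 27.904 ≈ 27.9 km.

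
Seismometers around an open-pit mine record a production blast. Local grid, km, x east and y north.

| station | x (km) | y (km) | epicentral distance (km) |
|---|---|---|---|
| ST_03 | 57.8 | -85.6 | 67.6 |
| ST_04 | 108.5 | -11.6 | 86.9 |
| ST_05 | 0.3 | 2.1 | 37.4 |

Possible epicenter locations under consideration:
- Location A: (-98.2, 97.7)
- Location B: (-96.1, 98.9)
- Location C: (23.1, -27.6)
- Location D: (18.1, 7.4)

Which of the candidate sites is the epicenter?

Location C

For each candidate, compare |candidate − station| to the reported distance:
Location A: residuals ST_03 173.1, ST_04 146.9, ST_05 99.9 → max 173.1 km
Location B: residuals ST_03 172.7, ST_04 145.6, ST_05 99.2 → max 172.7 km
Location C: residuals ST_03 0.0, ST_04 0.0, ST_05 0.0 → max 0.0 km
Location D: residuals ST_03 33.5, ST_04 5.5, ST_05 18.8 → max 33.5 km
Only Location C has all residuals ≈ 0.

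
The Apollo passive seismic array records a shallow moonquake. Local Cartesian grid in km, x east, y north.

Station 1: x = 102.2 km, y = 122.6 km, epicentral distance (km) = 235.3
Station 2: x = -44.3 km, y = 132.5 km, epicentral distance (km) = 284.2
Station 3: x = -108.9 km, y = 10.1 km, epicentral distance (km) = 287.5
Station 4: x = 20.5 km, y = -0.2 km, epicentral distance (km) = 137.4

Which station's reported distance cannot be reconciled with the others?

Solve using three stations at a time. Using Station 1, Station 2, Station 4 (subtract circle equations pairwise → linear system) gives (x, y) ≈ (99.4, -112.7).
Distances from that point to each station vs reported:
  Station 1: calculated 235.3 vs reported 235.3 → residual 0.0 km
  Station 2: calculated 284.2 vs reported 284.2 → residual 0.0 km
  Station 3: calculated 241.8 vs reported 287.5 → residual 45.7 km
  Station 4: calculated 137.4 vs reported 137.4 → residual 0.0 km
Station 1, Station 2, Station 4 are mutually consistent (residuals ≈ 0); Station 3 is off by 45.7 km.

Station 3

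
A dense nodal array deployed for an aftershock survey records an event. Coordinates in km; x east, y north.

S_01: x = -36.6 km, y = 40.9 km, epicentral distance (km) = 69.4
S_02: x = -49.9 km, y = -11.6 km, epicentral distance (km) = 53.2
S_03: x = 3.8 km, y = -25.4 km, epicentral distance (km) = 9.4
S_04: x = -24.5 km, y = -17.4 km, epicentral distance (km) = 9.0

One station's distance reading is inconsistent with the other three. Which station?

Solve using three stations at a time. Using S_01, S_02, S_03 (subtract circle equations pairwise → linear system) gives (x, y) ≈ (3.1, -16.0).
Distances from that point to each station vs reported:
  S_01: calculated 69.4 vs reported 69.4 → residual 0.0 km
  S_02: calculated 53.2 vs reported 53.2 → residual 0.0 km
  S_03: calculated 9.4 vs reported 9.4 → residual 0.0 km
  S_04: calculated 27.7 vs reported 9.0 → residual 18.7 km
S_01, S_02, S_03 are mutually consistent (residuals ≈ 0); S_04 is off by 18.7 km.

S_04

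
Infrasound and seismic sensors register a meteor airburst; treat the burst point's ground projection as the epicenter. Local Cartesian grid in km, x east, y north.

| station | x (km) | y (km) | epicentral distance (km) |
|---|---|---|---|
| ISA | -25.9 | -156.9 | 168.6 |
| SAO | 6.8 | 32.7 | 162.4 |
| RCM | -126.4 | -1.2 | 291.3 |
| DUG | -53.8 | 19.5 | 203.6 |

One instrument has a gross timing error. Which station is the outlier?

Solve using three stations at a time. Using ISA, SAO, DUG (subtract circle equations pairwise → linear system) gives (x, y) ≈ (124.0, -79.7).
Distances from that point to each station vs reported:
  ISA: calculated 168.6 vs reported 168.6 → residual 0.0 km
  SAO: calculated 162.4 vs reported 162.4 → residual 0.0 km
  RCM: calculated 262.4 vs reported 291.3 → residual 28.9 km
  DUG: calculated 203.6 vs reported 203.6 → residual 0.0 km
ISA, SAO, DUG are mutually consistent (residuals ≈ 0); RCM is off by 28.9 km.

RCM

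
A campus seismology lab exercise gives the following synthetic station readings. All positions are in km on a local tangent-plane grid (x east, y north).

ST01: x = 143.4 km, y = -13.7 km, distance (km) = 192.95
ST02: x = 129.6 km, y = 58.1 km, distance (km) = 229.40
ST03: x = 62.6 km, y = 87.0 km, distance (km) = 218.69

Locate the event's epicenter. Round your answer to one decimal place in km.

x ≈ -20.7 km, y ≈ -115.2 km

Circle about each station: (x − 143.4)² + (y + 13.7)² = 192.95²; (x − 129.6)² + (y − 58.1)² = 229.40²; (x − 62.6)² + (y − 87.0)² = 218.69².
Subtracting the ST01 equation from the ST02 and ST03 equations removes the quadratic terms:
-27.6 x + 143.6 y = -15974.14
-161.6 x + 201.4 y = -19859.10
Solving the 2×2 system: x ≈ -20.7, y ≈ -115.2 km.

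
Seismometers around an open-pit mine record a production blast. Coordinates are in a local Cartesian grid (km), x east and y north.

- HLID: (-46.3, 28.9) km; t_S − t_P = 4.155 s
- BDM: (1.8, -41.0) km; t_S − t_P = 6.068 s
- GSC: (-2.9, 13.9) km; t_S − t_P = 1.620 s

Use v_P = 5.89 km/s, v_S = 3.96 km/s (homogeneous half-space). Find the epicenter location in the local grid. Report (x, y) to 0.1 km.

Distance from S−P lag: d = Δt · v_P v_S / (v_P − v_S) = Δt · (5.89·3.96)/(5.89−3.96) ≈ 12.0852·Δt.
So d_HLID = 50.21, d_BDM = 73.33, d_GSC = 19.58 km.
Circle about each station: (x + 46.3)² + (y − 28.9)² = 50.21²; (x − 1.8)² + (y + 41.0)² = 73.33²; (x + 2.9)² + (y − 13.9)² = 19.58².
Subtracting pairs of circle equations eliminates x²+y² and gives linear equations (the radical axes):
96.2 x − 139.8 y = -4150.90
86.8 x − 30.0 y = -639.61
Solving the 2×2 system: x ≈ 3.8, y ≈ 32.3 km.

(3.8, 32.3)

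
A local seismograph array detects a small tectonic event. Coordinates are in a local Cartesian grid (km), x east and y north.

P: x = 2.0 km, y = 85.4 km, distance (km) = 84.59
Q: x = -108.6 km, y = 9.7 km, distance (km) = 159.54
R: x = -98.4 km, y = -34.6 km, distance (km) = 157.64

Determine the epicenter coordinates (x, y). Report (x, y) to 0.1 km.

x ≈ 50.8 km, y ≈ 16.3 km

Circle about each station: (x − 2.0)² + (y − 85.4)² = 84.59²; (x + 108.6)² + (y − 9.7)² = 159.54²; (x + 98.4)² + (y + 34.6)² = 157.64².
Subtracting pairs of circle equations eliminates x²+y² and gives linear equations (the radical axes):
-221.2 x − 151.4 y = -13706.65
-200.8 x − 240.0 y = -14112.34
Solving the 2×2 system: x ≈ 50.8, y ≈ 16.3 km.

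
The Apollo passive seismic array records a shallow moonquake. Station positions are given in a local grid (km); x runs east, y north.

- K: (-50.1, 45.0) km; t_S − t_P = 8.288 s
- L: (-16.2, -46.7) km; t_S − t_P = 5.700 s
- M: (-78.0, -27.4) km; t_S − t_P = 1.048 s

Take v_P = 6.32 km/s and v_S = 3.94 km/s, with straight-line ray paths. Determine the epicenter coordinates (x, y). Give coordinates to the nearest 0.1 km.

(-75.2, -38.0)

Distance from S−P lag: d = Δt · v_P v_S / (v_P − v_S) = Δt · (6.32·3.94)/(6.32−3.94) ≈ 10.4625·Δt.
So d_K = 86.71, d_L = 59.64, d_M = 10.96 km.
Circle about each station: (x + 50.1)² + (y − 45.0)² = 86.71²; (x + 16.2)² + (y + 46.7)² = 59.64²; (x + 78.0)² + (y + 27.4)² = 10.96².
Subtracting the K equation from the L and M equations removes the quadratic terms:
67.8 x − 183.4 y = 1870.01
-55.8 x − 144.8 y = 9698.25
Solving the 2×2 system: x ≈ -75.2, y ≈ -38.0 km.
Check against K (with the unrounded x, y): √((x + 50.1)²+(y − 45.0)²) = 86.71 ≈ 86.71 km. ✓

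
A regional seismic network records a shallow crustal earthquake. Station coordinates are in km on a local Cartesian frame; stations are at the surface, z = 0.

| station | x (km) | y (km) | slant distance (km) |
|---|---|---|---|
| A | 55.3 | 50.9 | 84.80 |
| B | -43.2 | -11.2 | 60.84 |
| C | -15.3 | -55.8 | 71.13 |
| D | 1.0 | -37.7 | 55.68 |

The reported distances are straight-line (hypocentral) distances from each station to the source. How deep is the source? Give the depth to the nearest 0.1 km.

Each station gives a sphere (x−x_i)² + (y−y_i)² + z² = d_i² (stations at z=0).
Subtracting the A sphere from B and C: z² cancels, leaving linear equations in x and y:
-197.0 x − 124.2 y = -167.69
-141.2 x − 213.4 y = -169.61
Solving: x ≈ 0.601, y ≈ 0.397 km (keep extra digits for the depth step; rounded: 0.6, 0.4).
Then from the A sphere: z² = 84.80² − (x − 55.3)² − (y − 50.9)² with x = 0.601, y = 0.397, so z ≈ 40.602 ≈ 40.6 km.

z ≈ 40.6 km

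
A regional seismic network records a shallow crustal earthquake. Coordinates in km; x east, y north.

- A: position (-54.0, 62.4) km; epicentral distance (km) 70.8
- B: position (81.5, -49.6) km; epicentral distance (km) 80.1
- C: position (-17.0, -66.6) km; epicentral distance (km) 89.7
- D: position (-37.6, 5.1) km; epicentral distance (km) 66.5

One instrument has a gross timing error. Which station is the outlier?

Solve using three stations at a time. Using B, C, D (subtract circle equations pairwise → linear system) gives (x, y) ≈ (28.7, 10.6).
Distances from that point to each station vs reported:
  A: calculated 97.6 vs reported 70.8 → residual 26.8 km
  B: calculated 80.1 vs reported 80.1 → residual 0.0 km
  C: calculated 89.7 vs reported 89.7 → residual 0.0 km
  D: calculated 66.5 vs reported 66.5 → residual 0.0 km
B, C, D are mutually consistent (residuals ≈ 0); A is off by 26.8 km.

A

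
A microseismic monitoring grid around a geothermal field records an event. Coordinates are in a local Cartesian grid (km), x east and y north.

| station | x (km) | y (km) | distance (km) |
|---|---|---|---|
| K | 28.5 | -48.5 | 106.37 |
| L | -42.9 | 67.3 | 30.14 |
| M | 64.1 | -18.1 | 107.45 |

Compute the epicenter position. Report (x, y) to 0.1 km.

Circle about each station: (x − 28.5)² + (y + 48.5)² = 106.37²; (x + 42.9)² + (y − 67.3)² = 30.14²; (x − 64.1)² + (y + 18.1)² = 107.45².
Subtracting pairs of circle equations eliminates x²+y² and gives linear equations (the radical axes):
-142.8 x + 231.6 y = 13611.36
71.2 x + 60.8 y = 1040.99
Solving the 2×2 system: x ≈ -23.3, y ≈ 44.4 km.
Check against K (with the unrounded x, y): √((x − 28.5)²+(y + 48.5)²) = 106.37 ≈ 106.37 km. ✓

-23.3 km east, 44.4 km north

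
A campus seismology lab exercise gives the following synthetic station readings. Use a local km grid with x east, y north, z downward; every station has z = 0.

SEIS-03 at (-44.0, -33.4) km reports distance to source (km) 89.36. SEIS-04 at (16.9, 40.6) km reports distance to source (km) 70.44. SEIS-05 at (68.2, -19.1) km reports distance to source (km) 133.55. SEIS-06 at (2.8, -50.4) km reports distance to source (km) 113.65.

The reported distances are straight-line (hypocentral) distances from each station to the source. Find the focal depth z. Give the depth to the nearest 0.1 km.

depth ≈ 39.5 km

Each station gives a sphere (x−x_i)² + (y−y_i)² + z² = d_i² (stations at z=0).
Subtracting the SEIS-03 sphere from SEIS-04 and SEIS-05: z² cancels, leaving linear equations in x and y:
121.8 x + 148.0 y = 1905.83
224.4 x + 28.6 y = -7885.90
Solving: x ≈ -41.094, y ≈ 46.696 km (keep extra digits for the depth step; rounded: -41.1, 46.7).
Then from the SEIS-03 sphere: z² = 89.36² − (x + 44.0)² − (y + 33.4)² with x = -41.094, y = 46.696, so z ≈ 39.514 ≈ 39.5 km.
Check against SEIS-06 (with the unrounded solution): distance 113.65 ≈ 113.65 km. ✓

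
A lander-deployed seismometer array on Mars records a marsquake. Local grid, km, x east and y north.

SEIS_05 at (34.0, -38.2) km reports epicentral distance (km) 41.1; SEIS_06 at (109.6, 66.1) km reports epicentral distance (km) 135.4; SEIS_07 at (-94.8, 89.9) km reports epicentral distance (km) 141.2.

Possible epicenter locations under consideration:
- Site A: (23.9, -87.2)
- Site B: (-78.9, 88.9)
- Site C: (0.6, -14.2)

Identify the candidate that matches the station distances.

Site C

For each candidate, compare |candidate − station| to the reported distance:
Site A: residuals SEIS_05 8.9, SEIS_06 40.2, SEIS_07 72.0 → max 72.0 km
Site B: residuals SEIS_05 128.9, SEIS_06 54.5, SEIS_07 125.3 → max 128.9 km
Site C: residuals SEIS_05 0.0, SEIS_06 0.0, SEIS_07 0.0 → max 0.0 km
Only Site C has all residuals ≈ 0.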